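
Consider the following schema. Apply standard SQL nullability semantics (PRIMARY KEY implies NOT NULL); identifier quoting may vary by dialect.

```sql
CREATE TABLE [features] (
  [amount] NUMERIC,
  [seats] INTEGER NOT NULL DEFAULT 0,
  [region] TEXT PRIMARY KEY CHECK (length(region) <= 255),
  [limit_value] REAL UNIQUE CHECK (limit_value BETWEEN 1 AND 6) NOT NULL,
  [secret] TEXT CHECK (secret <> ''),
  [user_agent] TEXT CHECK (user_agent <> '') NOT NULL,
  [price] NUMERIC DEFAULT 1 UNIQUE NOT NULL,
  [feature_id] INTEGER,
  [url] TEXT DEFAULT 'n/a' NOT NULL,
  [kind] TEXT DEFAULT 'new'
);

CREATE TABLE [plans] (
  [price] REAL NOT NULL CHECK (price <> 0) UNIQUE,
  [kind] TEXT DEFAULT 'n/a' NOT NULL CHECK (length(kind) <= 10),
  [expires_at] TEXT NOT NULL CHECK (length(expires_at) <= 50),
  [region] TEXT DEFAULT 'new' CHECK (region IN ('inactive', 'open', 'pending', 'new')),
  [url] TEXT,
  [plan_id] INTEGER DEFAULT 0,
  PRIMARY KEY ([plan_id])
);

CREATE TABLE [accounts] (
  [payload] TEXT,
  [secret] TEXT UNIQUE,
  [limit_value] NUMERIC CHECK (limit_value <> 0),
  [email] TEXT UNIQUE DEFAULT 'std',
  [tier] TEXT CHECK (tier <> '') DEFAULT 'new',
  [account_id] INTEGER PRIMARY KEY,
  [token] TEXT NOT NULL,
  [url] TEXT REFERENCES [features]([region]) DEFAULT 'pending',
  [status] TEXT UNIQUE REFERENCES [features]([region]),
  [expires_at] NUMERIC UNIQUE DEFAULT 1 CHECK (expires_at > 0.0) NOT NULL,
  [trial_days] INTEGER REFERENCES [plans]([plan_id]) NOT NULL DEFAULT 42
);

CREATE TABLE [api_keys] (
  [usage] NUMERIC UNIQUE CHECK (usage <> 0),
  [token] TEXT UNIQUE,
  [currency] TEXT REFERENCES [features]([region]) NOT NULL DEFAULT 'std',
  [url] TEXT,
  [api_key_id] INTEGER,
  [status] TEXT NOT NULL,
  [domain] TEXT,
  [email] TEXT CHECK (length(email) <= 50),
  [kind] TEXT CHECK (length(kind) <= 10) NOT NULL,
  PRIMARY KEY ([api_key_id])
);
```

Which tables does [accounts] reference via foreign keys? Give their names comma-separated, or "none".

- url REFERENCES features(region).
- status REFERENCES features(region).
- trial_days REFERENCES plans(plan_id).

features, plans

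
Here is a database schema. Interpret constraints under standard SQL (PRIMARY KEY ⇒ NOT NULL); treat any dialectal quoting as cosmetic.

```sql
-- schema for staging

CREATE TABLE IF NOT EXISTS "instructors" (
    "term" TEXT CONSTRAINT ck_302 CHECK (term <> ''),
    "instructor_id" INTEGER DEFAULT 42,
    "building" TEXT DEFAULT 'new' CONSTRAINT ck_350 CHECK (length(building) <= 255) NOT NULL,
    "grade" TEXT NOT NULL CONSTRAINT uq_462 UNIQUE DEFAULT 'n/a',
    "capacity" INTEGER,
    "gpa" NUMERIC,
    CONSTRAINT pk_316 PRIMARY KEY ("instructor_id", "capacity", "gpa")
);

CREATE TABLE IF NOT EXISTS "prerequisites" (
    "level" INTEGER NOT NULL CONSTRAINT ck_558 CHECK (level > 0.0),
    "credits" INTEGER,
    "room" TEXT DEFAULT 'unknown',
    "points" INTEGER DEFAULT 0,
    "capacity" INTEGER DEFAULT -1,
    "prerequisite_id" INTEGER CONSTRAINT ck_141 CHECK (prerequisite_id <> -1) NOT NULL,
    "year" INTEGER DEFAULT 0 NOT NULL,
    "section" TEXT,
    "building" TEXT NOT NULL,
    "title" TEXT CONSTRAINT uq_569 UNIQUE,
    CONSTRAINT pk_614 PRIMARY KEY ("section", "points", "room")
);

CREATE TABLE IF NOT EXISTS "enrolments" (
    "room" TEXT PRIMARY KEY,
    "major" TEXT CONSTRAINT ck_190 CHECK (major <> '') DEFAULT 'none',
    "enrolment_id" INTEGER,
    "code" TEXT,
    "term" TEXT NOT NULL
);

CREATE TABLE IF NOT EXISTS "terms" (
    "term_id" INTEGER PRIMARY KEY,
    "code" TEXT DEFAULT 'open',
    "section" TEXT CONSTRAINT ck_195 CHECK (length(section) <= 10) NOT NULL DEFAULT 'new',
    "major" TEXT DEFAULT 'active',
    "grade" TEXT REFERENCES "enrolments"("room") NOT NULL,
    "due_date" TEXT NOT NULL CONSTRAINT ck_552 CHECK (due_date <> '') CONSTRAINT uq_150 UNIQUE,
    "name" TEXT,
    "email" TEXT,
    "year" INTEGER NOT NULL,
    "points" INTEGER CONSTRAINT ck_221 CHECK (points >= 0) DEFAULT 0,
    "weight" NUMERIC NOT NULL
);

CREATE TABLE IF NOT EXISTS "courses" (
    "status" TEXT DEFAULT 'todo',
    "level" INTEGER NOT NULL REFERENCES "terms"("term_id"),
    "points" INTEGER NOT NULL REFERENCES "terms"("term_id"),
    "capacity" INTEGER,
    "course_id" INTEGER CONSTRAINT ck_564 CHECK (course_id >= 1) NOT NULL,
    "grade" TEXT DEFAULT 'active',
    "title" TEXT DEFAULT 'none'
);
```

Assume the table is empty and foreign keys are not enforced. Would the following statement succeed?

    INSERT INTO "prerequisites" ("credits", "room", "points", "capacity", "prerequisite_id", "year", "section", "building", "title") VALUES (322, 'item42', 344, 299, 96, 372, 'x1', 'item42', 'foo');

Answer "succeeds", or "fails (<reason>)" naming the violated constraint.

level is omitted from the column list and has no DEFAULT, so it would receive NULL.
But level is declared NOT NULL.

fails (NOT NULL on level)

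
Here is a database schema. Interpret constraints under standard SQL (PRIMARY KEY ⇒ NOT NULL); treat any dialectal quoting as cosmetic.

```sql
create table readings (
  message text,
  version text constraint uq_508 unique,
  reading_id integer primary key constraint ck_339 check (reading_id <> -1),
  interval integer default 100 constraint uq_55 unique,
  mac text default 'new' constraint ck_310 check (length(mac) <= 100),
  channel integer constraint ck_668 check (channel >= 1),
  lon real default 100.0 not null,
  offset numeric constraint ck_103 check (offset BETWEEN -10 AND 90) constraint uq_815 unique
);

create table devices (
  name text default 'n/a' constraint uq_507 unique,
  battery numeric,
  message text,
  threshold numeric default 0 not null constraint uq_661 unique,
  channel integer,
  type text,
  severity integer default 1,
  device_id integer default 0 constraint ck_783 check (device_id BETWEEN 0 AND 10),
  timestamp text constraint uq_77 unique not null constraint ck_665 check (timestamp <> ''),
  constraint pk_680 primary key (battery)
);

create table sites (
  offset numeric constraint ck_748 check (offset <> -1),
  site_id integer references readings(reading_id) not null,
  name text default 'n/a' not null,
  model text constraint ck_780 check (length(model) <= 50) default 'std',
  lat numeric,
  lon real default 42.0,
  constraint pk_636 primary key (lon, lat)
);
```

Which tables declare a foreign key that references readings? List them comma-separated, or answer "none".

sites

- sites.site_id references readings(reading_id).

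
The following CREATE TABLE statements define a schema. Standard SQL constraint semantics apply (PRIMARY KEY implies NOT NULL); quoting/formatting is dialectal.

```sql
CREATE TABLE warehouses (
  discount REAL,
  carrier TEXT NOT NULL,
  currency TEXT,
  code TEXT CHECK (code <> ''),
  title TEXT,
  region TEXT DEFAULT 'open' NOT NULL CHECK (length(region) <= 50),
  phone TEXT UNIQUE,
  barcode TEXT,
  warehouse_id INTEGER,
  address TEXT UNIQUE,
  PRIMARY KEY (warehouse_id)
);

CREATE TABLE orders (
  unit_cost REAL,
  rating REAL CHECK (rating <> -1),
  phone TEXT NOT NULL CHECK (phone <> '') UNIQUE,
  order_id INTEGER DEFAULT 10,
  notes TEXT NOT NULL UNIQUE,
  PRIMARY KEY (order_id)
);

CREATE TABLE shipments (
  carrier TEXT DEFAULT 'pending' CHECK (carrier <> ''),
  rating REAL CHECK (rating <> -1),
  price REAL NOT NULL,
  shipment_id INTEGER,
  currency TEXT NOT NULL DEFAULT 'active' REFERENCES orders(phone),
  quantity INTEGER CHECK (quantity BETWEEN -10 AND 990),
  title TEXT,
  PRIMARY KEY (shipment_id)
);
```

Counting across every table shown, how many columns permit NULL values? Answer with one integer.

13

warehouses: 7 nullable (discount, currency, code, title, phone, barcode, address — PK (warehouse_id) and explicit NOT NULL columns excluded).
orders: 2 nullable (unit_cost, rating — PK (order_id) and explicit NOT NULL columns excluded).
shipments: 4 nullable (carrier, rating, quantity, title — PK (shipment_id) and explicit NOT NULL columns excluded).
Total: 7 + 2 + 4 = 13.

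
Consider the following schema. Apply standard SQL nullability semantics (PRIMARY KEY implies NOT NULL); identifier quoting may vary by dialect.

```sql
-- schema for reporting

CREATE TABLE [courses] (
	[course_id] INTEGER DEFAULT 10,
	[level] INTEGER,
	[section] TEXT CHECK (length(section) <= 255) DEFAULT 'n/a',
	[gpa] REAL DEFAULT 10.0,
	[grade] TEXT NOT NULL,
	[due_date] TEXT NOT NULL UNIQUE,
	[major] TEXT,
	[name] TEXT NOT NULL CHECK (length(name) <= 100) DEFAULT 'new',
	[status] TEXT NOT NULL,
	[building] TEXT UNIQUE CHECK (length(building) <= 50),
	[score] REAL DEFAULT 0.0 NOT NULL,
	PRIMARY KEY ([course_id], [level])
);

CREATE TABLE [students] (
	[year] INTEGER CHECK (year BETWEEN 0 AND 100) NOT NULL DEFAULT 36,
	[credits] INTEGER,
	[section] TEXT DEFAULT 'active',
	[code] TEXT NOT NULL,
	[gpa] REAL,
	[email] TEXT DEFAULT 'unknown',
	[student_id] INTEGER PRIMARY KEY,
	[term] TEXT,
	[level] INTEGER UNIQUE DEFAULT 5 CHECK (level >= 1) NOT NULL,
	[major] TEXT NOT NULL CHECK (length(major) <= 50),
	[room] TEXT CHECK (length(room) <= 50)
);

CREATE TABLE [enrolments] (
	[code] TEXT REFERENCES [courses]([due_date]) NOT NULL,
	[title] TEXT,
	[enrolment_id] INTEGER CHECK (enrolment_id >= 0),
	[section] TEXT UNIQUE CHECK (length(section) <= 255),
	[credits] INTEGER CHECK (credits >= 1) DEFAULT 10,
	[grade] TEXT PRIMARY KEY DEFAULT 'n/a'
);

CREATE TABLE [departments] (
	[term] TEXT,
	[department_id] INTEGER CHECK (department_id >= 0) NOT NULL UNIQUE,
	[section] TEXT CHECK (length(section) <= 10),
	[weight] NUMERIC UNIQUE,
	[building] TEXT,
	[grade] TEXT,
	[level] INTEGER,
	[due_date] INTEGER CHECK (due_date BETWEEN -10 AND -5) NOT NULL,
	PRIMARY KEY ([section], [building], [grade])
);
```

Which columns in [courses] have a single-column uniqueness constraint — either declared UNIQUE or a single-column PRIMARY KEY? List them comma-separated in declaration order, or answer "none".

- course_id: part of a composite PRIMARY KEY — only the tuple is unique, not this column on its own.
- level: part of a composite PRIMARY KEY — only the tuple is unique, not this column on its own.
- section: no UNIQUE or single-column PK constraint.
- gpa: no UNIQUE or single-column PK constraint.
- grade: no UNIQUE or single-column PK constraint.
- due_date: declared UNIQUE → unique.
- major: no UNIQUE or single-column PK constraint.
- name: no UNIQUE or single-column PK constraint.
- status: no UNIQUE or single-column PK constraint.
- building: declared UNIQUE → unique.
- score: no UNIQUE or single-column PK constraint.

due_date, building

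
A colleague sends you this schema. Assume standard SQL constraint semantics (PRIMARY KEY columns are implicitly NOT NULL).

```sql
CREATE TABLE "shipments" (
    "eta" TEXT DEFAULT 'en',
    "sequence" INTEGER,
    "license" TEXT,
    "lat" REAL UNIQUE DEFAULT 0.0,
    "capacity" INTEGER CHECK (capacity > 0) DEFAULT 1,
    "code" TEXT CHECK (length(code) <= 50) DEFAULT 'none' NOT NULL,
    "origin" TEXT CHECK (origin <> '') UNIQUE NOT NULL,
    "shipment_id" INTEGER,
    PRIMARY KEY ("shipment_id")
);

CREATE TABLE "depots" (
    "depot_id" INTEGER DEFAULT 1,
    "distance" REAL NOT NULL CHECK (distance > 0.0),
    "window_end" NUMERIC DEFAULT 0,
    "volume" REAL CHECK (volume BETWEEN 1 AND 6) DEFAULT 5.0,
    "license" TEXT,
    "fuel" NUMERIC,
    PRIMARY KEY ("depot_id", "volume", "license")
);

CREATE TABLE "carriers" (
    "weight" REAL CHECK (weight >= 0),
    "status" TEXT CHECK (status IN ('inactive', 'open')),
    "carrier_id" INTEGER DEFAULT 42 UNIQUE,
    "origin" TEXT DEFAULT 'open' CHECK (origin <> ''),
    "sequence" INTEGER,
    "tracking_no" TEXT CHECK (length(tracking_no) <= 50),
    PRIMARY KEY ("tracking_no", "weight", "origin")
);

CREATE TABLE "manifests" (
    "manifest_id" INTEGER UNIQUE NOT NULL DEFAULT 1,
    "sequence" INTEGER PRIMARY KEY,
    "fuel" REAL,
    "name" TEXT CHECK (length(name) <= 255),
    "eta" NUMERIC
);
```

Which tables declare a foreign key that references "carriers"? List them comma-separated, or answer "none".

No REFERENCES clause anywhere in the schema names carriers.

none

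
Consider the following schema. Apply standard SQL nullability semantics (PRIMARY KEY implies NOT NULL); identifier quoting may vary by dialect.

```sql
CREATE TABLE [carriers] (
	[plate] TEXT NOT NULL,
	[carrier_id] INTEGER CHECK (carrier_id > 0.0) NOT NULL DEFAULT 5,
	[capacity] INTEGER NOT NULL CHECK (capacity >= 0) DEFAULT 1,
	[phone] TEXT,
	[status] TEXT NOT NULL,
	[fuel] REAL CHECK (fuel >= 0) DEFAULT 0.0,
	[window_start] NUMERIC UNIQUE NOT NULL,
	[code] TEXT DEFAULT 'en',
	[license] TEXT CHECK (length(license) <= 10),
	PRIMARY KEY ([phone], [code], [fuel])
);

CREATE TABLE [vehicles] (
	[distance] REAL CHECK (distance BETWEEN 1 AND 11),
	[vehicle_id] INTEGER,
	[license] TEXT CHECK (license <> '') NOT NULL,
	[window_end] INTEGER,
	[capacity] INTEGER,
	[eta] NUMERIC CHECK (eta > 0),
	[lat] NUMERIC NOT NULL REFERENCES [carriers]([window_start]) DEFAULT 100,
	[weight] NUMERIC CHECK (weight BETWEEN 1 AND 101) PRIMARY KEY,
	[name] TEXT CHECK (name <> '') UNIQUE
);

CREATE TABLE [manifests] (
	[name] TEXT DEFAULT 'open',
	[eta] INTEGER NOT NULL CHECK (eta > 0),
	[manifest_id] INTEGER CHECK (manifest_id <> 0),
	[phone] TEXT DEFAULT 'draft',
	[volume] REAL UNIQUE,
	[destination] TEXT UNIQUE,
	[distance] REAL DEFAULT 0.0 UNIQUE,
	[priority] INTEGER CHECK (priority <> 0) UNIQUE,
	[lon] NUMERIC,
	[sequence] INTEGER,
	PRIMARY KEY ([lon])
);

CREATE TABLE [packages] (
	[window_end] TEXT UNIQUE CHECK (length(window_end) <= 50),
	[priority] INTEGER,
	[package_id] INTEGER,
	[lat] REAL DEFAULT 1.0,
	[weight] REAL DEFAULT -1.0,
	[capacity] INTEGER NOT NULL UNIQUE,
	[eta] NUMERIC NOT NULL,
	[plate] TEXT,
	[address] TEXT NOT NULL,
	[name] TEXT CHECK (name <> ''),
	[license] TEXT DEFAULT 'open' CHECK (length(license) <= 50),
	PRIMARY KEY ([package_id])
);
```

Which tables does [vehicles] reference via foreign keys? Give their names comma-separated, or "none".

- lat REFERENCES carriers(window_start).

carriers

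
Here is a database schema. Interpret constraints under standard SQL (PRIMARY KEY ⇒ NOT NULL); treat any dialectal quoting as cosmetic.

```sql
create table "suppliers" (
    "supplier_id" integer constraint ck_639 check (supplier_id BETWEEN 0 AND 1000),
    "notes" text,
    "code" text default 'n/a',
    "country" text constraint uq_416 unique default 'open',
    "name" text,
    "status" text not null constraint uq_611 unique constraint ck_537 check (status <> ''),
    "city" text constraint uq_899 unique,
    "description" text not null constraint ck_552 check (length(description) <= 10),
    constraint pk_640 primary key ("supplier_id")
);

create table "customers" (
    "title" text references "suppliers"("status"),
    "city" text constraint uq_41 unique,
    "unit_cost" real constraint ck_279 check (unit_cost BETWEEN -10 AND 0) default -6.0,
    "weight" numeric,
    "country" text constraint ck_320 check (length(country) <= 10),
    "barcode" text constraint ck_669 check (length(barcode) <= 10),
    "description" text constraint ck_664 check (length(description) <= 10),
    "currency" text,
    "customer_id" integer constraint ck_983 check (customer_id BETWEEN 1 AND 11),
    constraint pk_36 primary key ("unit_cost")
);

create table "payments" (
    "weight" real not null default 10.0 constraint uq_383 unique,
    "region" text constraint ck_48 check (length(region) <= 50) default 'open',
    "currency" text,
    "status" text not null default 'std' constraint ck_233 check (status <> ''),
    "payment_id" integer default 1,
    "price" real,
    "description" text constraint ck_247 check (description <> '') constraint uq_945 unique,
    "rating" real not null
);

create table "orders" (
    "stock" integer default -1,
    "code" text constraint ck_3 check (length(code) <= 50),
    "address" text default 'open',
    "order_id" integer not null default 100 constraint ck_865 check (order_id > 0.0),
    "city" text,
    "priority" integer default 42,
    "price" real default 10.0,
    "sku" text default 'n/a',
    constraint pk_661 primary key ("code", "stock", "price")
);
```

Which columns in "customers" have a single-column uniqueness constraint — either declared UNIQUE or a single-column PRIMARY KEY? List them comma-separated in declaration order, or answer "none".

- title: no UNIQUE or single-column PK constraint.
- city: declared UNIQUE → unique.
- unit_cost: single-column PRIMARY KEY → unique.
- weight: no UNIQUE or single-column PK constraint.
- country: no UNIQUE or single-column PK constraint.
- barcode: no UNIQUE or single-column PK constraint.
- description: no UNIQUE or single-column PK constraint.
- currency: no UNIQUE or single-column PK constraint.
- customer_id: no UNIQUE or single-column PK constraint.

city, unit_cost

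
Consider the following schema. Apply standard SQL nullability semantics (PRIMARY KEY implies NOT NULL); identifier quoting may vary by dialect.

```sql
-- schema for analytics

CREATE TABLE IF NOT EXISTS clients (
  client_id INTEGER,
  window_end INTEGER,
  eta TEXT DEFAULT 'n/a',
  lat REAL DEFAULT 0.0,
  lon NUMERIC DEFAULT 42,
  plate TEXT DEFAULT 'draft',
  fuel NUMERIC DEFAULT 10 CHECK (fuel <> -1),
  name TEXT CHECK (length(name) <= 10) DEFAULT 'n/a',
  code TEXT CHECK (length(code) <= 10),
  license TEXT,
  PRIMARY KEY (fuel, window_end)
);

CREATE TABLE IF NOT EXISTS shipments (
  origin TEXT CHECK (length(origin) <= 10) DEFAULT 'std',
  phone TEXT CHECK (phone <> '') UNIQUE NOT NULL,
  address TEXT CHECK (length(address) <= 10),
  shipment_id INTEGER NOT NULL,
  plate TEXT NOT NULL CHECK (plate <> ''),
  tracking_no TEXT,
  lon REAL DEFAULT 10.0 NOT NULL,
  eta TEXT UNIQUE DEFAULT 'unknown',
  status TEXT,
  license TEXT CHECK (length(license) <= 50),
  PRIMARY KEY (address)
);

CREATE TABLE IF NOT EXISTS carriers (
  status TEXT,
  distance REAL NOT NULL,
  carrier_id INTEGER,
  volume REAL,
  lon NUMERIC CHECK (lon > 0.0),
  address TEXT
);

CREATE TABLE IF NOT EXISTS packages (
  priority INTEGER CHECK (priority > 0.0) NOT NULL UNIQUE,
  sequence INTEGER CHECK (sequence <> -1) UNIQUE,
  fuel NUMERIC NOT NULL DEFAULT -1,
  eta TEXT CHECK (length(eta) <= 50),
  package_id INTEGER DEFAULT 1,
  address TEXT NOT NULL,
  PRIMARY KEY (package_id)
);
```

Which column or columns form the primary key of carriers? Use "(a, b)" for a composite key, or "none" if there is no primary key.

No column is declared PRIMARY KEY inline, and there is no table-level PRIMARY KEY clause in carriers.

none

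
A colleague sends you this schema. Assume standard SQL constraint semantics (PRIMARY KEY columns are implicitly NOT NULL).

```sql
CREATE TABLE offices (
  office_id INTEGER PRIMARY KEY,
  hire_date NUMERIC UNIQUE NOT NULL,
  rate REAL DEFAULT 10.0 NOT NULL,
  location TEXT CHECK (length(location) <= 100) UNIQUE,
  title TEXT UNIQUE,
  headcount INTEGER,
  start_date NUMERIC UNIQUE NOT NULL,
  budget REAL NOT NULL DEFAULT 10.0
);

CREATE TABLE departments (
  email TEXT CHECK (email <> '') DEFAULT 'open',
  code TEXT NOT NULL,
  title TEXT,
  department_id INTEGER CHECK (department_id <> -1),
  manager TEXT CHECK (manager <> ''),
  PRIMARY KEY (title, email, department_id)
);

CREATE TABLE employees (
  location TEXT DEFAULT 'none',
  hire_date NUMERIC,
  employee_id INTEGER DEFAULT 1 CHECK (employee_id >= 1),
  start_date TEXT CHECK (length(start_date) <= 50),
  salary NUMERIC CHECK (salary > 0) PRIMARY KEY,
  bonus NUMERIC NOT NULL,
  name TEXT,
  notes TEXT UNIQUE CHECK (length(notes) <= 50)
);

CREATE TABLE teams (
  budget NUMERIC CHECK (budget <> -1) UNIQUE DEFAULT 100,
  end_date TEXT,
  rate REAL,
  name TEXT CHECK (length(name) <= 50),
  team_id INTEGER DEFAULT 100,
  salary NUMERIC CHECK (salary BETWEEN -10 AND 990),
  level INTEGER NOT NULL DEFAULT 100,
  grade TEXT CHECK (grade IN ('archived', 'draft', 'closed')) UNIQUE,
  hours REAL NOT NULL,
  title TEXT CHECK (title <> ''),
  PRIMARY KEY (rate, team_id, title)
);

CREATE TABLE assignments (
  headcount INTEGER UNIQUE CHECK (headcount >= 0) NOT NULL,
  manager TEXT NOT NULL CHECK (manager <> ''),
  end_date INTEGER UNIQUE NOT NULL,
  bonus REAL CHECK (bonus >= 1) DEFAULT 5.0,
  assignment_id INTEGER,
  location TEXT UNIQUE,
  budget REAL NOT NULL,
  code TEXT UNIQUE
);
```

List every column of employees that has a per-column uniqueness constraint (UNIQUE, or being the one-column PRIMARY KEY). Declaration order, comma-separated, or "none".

salary, notes

- location: no UNIQUE or single-column PK constraint.
- hire_date: no UNIQUE or single-column PK constraint.
- employee_id: no UNIQUE or single-column PK constraint.
- start_date: no UNIQUE or single-column PK constraint.
- salary: single-column PRIMARY KEY → unique.
- bonus: no UNIQUE or single-column PK constraint.
- name: no UNIQUE or single-column PK constraint.
- notes: declared UNIQUE → unique.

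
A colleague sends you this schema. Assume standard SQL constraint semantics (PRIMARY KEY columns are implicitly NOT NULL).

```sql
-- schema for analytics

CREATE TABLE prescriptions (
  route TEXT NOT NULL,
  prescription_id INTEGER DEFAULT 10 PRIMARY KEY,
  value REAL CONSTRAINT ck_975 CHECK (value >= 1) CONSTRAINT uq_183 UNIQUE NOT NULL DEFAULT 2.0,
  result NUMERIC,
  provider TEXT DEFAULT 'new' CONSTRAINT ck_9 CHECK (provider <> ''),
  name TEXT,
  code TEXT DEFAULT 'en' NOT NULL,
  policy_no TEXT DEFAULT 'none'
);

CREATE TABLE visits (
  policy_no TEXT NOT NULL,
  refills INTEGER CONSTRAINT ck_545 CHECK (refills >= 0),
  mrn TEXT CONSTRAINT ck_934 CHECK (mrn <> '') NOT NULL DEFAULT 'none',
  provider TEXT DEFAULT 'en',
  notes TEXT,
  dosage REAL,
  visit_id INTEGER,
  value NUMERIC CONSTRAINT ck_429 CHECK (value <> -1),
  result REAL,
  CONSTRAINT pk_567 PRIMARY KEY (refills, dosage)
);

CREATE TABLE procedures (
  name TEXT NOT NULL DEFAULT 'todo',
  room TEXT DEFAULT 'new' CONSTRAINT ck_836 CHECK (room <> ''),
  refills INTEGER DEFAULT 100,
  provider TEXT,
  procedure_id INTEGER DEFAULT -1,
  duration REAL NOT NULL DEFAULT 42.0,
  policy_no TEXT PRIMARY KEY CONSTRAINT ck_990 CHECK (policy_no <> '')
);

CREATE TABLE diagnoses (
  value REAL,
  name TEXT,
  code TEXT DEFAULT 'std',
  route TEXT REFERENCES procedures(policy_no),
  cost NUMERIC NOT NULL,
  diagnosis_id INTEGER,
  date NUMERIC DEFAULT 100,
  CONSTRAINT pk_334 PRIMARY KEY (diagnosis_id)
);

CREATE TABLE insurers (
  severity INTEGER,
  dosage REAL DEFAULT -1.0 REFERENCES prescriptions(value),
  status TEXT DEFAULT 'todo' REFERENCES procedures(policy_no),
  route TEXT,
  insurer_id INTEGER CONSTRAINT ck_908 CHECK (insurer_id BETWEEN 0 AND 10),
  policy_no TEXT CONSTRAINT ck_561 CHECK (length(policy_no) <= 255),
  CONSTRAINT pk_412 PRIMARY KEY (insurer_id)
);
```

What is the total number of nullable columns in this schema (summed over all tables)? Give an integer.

23

prescriptions: 4 nullable (result, provider, name, policy_no — PK (prescription_id) and explicit NOT NULL columns excluded).
visits: 5 nullable (provider, notes, visit_id, value, result — PK (refills, dosage) and explicit NOT NULL columns excluded).
procedures: 4 nullable (room, refills, provider, procedure_id — PK (policy_no) and explicit NOT NULL columns excluded).
diagnoses: 5 nullable (value, name, code, route, date — PK (diagnosis_id) and explicit NOT NULL columns excluded).
insurers: 5 nullable (severity, dosage, status, route, policy_no — PK (insurer_id) and explicit NOT NULL columns excluded).
Total: 4 + 5 + 4 + 5 + 5 = 23.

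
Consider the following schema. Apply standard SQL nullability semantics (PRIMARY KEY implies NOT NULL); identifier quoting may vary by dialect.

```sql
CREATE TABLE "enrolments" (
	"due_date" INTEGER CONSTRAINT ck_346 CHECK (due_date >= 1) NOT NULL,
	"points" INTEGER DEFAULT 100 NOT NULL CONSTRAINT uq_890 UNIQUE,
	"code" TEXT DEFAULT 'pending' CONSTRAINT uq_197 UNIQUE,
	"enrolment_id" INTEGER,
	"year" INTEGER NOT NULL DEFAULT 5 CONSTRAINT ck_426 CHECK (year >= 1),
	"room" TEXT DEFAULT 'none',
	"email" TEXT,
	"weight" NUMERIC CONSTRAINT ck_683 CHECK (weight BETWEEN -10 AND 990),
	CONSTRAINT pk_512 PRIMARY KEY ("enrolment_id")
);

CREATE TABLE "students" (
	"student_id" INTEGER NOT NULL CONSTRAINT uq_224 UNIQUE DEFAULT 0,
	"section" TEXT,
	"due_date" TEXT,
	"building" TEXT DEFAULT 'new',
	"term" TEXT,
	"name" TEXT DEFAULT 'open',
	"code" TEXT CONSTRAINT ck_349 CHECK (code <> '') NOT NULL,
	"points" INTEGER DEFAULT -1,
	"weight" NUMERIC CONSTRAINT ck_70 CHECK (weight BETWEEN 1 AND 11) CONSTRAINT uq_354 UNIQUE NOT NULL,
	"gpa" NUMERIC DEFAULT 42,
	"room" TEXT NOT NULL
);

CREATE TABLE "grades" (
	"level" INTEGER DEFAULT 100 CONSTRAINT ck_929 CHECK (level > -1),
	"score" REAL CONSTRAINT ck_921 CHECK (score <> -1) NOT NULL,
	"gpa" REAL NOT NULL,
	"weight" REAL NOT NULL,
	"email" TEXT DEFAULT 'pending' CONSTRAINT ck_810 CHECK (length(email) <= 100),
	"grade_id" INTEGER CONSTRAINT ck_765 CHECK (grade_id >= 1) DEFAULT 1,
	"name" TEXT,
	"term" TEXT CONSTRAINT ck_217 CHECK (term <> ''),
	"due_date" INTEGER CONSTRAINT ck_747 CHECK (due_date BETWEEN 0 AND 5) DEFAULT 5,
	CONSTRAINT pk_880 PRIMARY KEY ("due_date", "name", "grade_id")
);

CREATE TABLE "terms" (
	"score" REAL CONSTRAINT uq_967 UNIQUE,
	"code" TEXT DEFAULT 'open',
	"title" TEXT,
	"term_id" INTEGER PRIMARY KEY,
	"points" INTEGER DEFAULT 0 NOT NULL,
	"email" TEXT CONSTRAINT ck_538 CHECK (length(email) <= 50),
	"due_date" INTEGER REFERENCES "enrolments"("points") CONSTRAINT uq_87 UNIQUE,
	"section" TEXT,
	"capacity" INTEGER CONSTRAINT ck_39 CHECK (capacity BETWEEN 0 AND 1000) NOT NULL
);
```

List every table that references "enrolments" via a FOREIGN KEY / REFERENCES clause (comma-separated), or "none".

terms

- terms.due_date references enrolments(points).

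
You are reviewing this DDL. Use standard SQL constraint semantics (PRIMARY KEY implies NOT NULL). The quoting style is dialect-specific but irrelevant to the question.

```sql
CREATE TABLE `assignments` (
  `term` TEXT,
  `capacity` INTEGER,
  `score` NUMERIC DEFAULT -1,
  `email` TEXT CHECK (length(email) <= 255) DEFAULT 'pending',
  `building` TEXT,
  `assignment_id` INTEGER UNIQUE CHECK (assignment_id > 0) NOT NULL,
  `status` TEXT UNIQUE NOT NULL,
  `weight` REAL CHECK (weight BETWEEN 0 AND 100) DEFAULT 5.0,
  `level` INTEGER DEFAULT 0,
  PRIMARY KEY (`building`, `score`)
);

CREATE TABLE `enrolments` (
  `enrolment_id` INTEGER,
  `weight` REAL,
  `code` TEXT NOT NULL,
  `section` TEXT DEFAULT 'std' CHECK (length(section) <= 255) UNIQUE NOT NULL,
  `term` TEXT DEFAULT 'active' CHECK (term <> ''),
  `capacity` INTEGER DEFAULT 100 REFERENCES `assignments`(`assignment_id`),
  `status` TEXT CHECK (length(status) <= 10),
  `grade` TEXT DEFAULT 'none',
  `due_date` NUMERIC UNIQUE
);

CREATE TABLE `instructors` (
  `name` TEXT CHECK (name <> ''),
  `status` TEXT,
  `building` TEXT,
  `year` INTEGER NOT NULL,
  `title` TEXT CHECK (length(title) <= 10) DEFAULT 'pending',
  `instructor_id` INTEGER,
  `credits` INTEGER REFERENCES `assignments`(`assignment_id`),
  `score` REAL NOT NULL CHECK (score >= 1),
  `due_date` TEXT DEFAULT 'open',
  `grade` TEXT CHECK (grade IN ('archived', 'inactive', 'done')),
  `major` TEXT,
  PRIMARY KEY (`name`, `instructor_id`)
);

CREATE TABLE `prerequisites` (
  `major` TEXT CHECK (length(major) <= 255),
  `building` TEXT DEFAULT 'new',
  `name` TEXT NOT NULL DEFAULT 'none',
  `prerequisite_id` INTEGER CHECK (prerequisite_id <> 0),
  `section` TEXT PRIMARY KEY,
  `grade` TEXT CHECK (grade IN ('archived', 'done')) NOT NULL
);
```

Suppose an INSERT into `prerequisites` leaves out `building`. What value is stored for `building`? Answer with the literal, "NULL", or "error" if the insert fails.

building has an explicit DEFAULT 'new'.
When the column is omitted from an INSERT, that default is used.

'new'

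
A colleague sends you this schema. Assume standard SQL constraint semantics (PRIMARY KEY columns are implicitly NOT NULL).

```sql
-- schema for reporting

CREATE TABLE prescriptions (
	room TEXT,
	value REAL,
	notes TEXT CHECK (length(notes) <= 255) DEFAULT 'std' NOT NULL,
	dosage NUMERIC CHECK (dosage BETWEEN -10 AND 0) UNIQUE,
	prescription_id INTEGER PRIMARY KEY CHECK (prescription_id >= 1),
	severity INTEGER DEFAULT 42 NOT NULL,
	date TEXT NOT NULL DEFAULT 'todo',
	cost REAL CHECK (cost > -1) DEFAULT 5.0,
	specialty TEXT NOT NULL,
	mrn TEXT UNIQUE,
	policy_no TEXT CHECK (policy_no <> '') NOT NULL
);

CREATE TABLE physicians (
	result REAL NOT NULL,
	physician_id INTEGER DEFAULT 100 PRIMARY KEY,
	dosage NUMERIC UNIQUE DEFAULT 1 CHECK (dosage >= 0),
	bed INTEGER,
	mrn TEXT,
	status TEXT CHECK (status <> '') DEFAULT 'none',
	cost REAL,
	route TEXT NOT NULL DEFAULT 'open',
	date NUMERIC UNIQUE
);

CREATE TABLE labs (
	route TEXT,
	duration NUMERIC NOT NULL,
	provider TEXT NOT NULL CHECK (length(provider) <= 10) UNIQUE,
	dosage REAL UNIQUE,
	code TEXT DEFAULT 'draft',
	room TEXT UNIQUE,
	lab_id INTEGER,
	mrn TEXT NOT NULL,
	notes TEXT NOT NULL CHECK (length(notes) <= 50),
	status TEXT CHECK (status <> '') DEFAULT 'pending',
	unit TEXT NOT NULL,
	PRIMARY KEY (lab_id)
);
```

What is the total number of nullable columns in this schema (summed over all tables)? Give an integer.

16

prescriptions: 5 nullable (room, value, dosage, cost, mrn — PK (prescription_id) and explicit NOT NULL columns excluded).
physicians: 6 nullable (dosage, bed, mrn, status, cost, date — PK (physician_id) and explicit NOT NULL columns excluded).
labs: 5 nullable (route, dosage, code, room, status — PK (lab_id) and explicit NOT NULL columns excluded).
Total: 5 + 6 + 5 = 16.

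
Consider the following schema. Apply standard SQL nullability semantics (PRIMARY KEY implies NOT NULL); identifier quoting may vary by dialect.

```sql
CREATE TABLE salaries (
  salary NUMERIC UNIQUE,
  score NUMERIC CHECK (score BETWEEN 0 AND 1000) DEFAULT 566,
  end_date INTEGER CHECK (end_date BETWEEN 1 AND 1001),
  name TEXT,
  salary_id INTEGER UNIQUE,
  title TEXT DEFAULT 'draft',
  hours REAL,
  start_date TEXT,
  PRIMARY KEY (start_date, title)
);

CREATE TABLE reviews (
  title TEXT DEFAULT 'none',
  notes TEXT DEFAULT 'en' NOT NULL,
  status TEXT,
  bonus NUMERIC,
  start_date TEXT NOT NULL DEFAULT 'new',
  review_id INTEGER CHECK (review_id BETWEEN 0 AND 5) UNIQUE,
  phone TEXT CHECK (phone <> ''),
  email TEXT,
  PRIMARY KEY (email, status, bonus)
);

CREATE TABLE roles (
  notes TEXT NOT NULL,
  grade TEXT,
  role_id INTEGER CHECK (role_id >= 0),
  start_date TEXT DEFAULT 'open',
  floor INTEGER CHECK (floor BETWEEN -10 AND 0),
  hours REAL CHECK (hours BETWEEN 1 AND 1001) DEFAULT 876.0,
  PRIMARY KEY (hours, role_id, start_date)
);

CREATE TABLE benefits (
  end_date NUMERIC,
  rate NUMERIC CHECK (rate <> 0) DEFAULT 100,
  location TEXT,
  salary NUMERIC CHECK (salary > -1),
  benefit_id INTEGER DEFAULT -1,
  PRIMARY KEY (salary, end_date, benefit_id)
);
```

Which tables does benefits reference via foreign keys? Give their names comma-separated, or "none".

none

No column in benefits has a REFERENCES clause.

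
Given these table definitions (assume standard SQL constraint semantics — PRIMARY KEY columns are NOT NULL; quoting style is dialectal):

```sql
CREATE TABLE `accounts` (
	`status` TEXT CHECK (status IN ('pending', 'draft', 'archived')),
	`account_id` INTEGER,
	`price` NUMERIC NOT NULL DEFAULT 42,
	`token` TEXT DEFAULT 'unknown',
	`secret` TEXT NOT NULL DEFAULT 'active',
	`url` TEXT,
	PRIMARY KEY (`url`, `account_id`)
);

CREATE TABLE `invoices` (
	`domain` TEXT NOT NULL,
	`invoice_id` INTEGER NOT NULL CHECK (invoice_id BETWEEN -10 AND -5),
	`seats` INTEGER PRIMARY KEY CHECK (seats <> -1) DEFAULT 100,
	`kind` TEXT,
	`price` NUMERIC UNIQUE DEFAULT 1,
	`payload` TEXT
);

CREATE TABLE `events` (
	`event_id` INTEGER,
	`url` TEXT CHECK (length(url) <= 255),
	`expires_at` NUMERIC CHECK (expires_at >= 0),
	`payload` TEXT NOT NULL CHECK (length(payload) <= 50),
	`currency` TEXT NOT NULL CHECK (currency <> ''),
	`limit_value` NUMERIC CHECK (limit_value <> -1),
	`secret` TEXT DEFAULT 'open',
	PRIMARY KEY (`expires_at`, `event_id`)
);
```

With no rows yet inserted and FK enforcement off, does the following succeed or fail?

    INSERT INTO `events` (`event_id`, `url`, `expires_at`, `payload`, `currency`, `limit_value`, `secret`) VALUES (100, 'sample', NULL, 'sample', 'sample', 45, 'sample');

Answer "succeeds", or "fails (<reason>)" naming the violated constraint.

expires_at is explicitly set to NULL, but expires_at is part of the PRIMARY KEY (implied NOT NULL).

fails (NOT NULL on expires_at)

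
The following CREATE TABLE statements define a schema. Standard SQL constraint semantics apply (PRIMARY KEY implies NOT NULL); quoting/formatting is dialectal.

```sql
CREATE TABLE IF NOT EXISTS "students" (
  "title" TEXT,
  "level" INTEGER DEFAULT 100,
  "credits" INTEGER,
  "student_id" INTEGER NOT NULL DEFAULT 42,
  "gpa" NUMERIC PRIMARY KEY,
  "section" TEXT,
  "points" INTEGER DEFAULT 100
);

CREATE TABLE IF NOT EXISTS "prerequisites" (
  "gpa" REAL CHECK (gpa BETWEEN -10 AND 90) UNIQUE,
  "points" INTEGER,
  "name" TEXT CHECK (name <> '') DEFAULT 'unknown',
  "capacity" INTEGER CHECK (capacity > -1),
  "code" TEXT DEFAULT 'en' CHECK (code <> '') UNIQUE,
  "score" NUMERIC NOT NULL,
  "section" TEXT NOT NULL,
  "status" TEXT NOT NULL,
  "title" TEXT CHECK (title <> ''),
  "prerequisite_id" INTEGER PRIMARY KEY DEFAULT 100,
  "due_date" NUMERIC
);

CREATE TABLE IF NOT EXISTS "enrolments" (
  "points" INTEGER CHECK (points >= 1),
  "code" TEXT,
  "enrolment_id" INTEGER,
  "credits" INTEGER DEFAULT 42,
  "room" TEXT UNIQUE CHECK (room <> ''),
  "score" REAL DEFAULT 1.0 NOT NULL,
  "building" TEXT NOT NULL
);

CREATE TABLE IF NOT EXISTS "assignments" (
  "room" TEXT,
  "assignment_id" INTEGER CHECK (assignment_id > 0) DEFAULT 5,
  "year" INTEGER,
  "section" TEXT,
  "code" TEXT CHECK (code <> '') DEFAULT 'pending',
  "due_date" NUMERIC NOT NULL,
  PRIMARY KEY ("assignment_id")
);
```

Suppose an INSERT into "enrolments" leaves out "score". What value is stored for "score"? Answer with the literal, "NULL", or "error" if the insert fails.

1.0

score has an explicit DEFAULT 1.0.
When the column is omitted from an INSERT, that default is used.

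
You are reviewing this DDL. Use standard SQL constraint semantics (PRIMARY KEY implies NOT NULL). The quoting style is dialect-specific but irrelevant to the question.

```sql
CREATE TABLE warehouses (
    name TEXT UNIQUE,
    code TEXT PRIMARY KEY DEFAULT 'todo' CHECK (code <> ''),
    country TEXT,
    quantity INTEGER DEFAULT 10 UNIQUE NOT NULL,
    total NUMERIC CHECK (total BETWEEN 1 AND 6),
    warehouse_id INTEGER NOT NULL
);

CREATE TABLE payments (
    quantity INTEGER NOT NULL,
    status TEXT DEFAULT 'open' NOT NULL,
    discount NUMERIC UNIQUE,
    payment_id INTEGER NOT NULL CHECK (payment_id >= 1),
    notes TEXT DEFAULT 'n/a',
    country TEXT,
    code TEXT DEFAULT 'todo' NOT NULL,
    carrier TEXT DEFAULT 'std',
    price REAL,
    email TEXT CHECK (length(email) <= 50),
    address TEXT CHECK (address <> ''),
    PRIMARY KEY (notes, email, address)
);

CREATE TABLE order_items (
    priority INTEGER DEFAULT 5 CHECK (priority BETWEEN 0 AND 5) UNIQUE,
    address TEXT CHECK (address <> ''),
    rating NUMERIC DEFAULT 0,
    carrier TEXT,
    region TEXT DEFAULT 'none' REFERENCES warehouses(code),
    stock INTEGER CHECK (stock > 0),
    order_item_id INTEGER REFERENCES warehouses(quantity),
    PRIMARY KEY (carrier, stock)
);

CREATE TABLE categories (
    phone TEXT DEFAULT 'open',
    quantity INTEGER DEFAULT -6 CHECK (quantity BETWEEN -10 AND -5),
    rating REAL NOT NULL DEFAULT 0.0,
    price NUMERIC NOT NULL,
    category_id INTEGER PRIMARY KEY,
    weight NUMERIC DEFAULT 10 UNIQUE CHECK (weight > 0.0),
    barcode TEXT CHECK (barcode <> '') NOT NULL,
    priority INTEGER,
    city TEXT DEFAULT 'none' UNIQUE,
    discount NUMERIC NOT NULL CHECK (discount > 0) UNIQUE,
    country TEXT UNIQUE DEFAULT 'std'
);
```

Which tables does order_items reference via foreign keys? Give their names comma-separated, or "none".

warehouses

- region REFERENCES warehouses(code).
- order_item_id REFERENCES warehouses(quantity).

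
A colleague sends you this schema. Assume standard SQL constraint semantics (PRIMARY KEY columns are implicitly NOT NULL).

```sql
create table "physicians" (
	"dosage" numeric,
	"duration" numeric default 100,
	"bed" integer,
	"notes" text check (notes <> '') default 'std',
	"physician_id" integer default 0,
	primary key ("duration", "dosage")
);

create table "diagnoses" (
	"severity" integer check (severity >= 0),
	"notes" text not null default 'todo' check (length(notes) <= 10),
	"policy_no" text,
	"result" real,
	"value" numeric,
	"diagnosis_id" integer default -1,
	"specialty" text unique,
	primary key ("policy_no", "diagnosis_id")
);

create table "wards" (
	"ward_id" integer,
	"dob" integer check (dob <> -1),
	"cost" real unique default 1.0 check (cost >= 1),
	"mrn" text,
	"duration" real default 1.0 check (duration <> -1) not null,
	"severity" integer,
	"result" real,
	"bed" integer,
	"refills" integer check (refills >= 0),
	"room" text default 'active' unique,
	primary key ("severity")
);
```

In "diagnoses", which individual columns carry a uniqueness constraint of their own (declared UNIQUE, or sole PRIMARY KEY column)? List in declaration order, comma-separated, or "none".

- severity: no UNIQUE or single-column PK constraint.
- notes: no UNIQUE or single-column PK constraint.
- policy_no: part of a composite PRIMARY KEY — only the tuple is unique, not this column on its own.
- result: no UNIQUE or single-column PK constraint.
- value: no UNIQUE or single-column PK constraint.
- diagnosis_id: part of a composite PRIMARY KEY — only the tuple is unique, not this column on its own.
- specialty: declared UNIQUE → unique.

specialty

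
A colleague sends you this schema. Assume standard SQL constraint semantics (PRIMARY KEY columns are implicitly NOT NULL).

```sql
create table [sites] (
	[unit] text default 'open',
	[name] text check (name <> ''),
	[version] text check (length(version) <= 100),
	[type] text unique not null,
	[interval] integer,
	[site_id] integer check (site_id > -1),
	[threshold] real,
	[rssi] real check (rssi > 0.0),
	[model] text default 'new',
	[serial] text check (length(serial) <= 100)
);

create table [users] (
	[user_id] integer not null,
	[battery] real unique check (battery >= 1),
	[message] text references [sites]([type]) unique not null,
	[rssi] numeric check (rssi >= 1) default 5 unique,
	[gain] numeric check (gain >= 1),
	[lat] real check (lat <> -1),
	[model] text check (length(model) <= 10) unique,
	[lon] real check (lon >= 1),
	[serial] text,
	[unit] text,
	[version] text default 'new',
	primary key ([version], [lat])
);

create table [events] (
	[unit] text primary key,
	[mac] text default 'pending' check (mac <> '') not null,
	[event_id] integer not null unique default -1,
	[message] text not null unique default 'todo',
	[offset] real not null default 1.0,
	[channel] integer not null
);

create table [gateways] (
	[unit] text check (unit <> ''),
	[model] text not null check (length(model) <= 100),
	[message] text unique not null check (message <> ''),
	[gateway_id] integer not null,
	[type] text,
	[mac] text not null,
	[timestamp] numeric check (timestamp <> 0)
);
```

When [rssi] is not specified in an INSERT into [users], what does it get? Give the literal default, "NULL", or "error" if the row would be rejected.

rssi has an explicit DEFAULT 5.
When the column is omitted from an INSERT, that default is used.

5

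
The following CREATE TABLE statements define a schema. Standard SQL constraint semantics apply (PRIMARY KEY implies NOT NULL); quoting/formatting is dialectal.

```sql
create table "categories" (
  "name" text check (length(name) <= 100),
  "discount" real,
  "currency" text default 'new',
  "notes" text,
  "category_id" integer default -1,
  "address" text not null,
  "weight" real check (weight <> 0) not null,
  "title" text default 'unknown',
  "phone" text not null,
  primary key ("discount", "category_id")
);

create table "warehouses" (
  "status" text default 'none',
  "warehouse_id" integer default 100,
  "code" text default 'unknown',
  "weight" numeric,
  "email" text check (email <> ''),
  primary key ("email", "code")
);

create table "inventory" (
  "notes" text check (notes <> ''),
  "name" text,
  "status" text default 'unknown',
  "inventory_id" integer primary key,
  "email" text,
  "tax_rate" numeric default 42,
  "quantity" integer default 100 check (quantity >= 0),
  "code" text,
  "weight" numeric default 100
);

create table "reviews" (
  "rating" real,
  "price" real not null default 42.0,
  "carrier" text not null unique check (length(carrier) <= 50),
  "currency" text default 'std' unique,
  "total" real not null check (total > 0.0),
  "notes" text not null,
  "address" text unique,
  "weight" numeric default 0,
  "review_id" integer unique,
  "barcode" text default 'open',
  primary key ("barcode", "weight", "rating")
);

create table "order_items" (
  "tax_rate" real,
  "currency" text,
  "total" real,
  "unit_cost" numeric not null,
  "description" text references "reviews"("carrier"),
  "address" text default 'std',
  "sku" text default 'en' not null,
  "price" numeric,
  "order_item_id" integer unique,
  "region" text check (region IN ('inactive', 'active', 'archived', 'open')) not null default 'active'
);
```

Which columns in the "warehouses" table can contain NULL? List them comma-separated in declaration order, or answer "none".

status, warehouse_id, weight

- status: DEFAULT only fills an omitted column; an explicit NULL is still allowed → nullable.
- warehouse_id: DEFAULT only fills an omitted column; an explicit NULL is still allowed → nullable.
- code: part of the PRIMARY KEY, which implies NOT NULL → not nullable.
- weight: no NOT NULL constraint applies → nullable.
- email: part of the PRIMARY KEY, which implies NOT NULL → not nullable.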